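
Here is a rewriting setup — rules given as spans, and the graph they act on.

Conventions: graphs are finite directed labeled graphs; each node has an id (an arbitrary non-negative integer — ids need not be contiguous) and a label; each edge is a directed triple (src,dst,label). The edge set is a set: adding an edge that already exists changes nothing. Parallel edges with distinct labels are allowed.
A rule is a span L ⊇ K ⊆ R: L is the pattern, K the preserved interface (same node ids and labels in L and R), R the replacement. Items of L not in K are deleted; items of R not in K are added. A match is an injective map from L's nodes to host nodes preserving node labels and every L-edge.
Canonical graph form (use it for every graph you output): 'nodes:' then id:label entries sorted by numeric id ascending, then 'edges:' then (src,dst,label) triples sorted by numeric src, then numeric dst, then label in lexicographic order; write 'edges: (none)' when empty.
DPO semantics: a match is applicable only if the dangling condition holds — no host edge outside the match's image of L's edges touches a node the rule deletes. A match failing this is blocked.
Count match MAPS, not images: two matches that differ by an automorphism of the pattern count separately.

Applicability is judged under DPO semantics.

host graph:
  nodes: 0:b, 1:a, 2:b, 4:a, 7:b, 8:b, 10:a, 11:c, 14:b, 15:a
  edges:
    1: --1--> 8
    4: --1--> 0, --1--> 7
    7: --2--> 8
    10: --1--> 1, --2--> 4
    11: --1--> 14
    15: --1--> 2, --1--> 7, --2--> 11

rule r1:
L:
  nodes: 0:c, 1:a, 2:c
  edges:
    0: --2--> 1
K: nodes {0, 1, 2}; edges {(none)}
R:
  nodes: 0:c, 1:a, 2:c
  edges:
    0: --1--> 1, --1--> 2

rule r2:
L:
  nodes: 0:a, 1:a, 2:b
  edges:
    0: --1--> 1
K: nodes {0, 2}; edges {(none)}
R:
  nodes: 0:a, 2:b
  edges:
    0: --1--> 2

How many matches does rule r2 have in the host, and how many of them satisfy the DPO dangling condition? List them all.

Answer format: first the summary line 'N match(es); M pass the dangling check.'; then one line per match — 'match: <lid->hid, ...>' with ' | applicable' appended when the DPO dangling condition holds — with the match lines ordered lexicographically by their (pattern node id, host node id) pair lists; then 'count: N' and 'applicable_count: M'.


5 match(es); 0 pass the dangling check.
match: 0->10, 1->1, 2->0
match: 0->10, 1->1, 2->2
match: 0->10, 1->1, 2->7
match: 0->10, 1->1, 2->8
match: 0->10, 1->1, 2->14
count: 5
applicable_count: 0


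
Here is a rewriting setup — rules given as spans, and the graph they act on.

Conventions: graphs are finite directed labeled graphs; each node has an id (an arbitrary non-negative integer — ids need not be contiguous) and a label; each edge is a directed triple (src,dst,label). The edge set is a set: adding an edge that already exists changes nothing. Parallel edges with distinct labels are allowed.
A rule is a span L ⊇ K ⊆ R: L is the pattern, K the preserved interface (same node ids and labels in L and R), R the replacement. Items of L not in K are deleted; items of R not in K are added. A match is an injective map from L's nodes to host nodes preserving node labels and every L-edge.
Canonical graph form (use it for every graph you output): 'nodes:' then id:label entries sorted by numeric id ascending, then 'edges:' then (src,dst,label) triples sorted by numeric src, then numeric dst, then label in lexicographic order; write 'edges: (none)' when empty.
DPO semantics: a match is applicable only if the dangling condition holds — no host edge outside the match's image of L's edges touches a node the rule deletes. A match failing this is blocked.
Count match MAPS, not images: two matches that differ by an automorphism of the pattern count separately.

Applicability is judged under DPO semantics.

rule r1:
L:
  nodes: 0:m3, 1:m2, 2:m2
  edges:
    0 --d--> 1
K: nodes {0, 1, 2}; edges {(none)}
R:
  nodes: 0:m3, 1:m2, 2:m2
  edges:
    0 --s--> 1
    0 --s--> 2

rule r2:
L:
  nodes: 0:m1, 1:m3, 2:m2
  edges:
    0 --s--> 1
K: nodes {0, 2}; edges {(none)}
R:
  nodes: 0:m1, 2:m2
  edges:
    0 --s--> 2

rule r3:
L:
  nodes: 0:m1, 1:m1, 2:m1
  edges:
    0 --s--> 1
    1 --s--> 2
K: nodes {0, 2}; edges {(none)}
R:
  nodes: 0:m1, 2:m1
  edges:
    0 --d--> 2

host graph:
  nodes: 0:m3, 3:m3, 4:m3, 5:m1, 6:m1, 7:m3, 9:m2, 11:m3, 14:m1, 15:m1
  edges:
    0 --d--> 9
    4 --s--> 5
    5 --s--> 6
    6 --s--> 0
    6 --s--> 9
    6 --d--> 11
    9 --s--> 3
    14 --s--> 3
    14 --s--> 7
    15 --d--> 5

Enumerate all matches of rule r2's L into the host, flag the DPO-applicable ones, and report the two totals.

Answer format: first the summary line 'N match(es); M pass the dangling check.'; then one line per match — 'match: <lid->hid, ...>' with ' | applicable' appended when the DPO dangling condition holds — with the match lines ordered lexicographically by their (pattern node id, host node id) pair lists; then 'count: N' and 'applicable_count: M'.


3 match(es); 1 pass the dangling check.
match: 0->6, 1->0, 2->9
match: 0->14, 1->3, 2->9
match: 0->14, 1->7, 2->9 | applicable
count: 3
applicable_count: 1


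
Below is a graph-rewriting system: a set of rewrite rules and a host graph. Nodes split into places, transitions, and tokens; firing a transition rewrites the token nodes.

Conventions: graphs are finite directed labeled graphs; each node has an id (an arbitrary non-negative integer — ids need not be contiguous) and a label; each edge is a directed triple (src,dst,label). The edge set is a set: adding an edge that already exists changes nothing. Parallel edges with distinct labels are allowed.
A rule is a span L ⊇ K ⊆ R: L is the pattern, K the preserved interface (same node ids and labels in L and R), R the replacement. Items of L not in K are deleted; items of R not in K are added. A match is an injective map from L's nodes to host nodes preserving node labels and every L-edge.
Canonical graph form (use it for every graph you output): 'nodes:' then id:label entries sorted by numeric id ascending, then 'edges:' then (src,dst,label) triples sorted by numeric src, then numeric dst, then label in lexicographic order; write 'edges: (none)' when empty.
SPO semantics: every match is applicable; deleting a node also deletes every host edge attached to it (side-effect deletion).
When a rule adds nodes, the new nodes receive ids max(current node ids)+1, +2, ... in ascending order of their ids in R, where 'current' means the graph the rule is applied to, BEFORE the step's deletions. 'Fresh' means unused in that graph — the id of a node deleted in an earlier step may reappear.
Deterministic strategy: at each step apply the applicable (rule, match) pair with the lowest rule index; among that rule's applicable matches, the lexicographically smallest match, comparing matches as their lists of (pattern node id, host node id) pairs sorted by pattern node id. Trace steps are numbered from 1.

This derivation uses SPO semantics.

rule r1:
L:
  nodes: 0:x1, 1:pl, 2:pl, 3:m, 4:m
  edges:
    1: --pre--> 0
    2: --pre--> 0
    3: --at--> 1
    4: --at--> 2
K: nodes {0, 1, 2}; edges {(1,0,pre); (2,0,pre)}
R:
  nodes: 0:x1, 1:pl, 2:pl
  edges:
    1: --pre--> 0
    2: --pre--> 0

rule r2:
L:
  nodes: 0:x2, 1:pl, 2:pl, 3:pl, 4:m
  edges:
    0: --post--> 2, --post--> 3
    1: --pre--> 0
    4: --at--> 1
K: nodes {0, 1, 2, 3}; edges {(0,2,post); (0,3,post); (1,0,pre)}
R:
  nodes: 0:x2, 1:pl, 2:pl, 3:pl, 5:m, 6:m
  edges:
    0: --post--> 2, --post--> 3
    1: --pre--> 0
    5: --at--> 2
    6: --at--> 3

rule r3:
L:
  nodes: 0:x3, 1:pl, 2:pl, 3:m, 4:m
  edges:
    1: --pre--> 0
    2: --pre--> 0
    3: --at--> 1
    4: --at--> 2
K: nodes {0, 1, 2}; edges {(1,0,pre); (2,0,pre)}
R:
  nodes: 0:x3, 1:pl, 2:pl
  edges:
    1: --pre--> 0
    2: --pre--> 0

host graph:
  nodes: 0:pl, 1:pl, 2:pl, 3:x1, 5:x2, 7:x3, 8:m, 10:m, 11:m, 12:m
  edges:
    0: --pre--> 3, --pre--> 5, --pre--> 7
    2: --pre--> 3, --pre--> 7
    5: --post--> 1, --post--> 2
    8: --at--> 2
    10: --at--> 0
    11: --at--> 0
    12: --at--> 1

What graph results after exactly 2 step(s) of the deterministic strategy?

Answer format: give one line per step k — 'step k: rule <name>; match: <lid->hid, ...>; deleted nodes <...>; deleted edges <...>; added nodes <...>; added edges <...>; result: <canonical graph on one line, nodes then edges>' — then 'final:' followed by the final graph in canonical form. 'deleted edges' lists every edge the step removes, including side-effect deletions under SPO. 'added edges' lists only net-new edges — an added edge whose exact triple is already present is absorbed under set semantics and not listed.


step 1: rule r1; match: 0->3, 1->0, 2->2, 3->10, 4->8; deleted nodes 8, 10; deleted edges (8,2,at); (10,0,at); added nodes (none); added edges (none); result: nodes: 0:pl, 1:pl, 2:pl, 3:x1, 5:x2, 7:x3, 11:m, 12:m edges: (0,3,pre); (0,5,pre); (0,7,pre); (2,3,pre); (2,7,pre); (5,1,post); (5,2,post); (11,0,at); (12,1,at)
step 2: rule r2; match: 0->5, 1->0, 2->1, 3->2, 4->11; deleted nodes 11; deleted edges (11,0,at); added nodes 13, 14; added edges (13,1,at); (14,2,at); result: nodes: 0:pl, 1:pl, 2:pl, 3:x1, 5:x2, 7:x3, 12:m, 13:m, 14:m edges: (0,3,pre); (0,5,pre); (0,7,pre); (2,3,pre); (2,7,pre); (5,1,post); (5,2,post); (12,1,at); (13,1,at); (14,2,at)
final:
nodes: 0:pl, 1:pl, 2:pl, 3:x1, 5:x2, 7:x3, 12:m, 13:m, 14:m
edges: (0,3,pre); (0,5,pre); (0,7,pre); (2,3,pre); (2,7,pre); (5,1,post); (5,2,post); (12,1,at); (13,1,at); (14,2,at)


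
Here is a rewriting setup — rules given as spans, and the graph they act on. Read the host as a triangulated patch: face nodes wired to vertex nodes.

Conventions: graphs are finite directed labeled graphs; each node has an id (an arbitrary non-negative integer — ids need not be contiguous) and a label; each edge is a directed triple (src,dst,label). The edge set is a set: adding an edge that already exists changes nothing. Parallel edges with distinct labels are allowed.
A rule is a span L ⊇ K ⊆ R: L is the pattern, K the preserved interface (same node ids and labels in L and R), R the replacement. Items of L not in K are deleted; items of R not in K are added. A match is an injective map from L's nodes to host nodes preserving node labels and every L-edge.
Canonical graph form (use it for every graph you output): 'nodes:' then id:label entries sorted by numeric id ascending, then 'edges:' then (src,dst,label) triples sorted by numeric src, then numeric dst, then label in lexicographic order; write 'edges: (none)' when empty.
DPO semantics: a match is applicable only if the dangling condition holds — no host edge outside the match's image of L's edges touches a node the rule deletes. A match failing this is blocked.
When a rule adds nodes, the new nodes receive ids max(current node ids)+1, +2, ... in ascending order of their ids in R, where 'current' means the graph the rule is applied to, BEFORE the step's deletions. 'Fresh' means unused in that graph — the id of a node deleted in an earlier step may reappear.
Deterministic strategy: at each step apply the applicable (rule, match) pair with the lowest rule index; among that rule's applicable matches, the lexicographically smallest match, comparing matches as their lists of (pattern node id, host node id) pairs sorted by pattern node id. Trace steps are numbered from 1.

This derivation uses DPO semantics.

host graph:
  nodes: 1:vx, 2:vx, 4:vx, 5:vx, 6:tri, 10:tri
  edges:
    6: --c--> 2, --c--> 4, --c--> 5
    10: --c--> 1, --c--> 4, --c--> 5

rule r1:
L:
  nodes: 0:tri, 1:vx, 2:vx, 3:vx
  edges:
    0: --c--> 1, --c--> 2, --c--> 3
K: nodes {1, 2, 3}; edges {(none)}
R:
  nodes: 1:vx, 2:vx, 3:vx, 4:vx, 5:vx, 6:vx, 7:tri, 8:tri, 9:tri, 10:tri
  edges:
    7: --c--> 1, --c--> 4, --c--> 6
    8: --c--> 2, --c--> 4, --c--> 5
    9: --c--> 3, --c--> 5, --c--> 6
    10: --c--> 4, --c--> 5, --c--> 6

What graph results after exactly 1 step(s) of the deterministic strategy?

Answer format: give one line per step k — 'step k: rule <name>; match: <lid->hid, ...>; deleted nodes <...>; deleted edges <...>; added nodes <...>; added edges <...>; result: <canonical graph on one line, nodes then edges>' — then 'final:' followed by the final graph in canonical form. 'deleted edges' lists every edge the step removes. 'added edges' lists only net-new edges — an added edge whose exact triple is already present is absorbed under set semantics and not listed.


step 1: rule r1; match: 0->6, 1->2, 2->4, 3->5; deleted nodes 6; deleted edges (6,2,c); (6,4,c); (6,5,c); added nodes 11, 12, 13, 14, 15, 16, 17; added edges (14,2,c); (14,11,c); (14,13,c); (15,4,c); (15,11,c); (15,12,c); (16,5,c); (16,12,c); (16,13,c); (17,11,c); (17,12,c); (17,13,c); result: nodes: 1:vx, 2:vx, 4:vx, 5:vx, 10:tri, 11:vx, 12:vx, 13:vx, 14:tri, 15:tri, 16:tri, 17:tri edges: (10,1,c); (10,4,c); (10,5,c); (14,2,c); (14,11,c); (14,13,c); (15,4,c); (15,11,c); (15,12,c); (16,5,c); (16,12,c); (16,13,c); (17,11,c); (17,12,c); (17,13,c)
final:
nodes: 1:vx, 2:vx, 4:vx, 5:vx, 10:tri, 11:vx, 12:vx, 13:vx, 14:tri, 15:tri, 16:tri, 17:tri
edges: (10,1,c); (10,4,c); (10,5,c); (14,2,c); (14,11,c); (14,13,c); (15,4,c); (15,11,c); (15,12,c); (16,5,c); (16,12,c); (16,13,c); (17,11,c); (17,12,c); (17,13,c)


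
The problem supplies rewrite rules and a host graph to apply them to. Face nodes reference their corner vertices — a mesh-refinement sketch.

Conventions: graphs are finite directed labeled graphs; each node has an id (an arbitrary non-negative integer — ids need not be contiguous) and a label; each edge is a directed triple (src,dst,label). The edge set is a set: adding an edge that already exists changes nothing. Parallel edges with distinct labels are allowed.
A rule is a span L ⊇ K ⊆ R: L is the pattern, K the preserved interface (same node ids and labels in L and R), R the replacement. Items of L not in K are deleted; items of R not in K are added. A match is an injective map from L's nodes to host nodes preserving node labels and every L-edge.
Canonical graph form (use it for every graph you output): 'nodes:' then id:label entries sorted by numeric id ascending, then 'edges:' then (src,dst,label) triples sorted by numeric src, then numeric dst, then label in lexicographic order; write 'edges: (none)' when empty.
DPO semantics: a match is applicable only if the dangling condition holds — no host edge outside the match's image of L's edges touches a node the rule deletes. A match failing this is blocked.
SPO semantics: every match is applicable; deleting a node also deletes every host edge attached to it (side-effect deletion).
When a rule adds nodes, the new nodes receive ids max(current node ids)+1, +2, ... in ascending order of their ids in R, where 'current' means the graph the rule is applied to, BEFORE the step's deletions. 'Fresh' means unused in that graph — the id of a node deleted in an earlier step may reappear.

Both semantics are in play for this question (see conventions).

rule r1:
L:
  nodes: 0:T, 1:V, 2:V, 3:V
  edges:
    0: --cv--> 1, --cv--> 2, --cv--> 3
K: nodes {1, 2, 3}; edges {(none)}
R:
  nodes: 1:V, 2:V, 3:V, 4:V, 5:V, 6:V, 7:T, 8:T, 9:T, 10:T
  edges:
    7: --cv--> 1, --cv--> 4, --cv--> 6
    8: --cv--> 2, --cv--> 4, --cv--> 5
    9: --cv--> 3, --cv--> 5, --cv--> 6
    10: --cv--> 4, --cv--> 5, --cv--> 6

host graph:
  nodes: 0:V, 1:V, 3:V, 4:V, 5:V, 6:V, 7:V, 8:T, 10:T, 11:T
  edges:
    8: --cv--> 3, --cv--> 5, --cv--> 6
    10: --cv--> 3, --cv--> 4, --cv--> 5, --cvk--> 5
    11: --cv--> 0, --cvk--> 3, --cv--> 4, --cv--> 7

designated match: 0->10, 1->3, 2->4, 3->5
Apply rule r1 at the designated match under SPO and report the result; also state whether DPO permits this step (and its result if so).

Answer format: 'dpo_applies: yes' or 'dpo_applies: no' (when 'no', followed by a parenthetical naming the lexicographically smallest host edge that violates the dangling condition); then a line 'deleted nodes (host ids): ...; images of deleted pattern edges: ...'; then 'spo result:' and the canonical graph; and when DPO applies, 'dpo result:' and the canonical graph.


dpo_applies: no
(the rule deletes node 10, which keeps host edge (10,5,cvk) outside the match image — the dangling condition fails, DPO blocks; SPO proceeds and side-deletes such edges)
deleted nodes (host ids): 10; images of deleted pattern edges: (10,3,cv); (10,4,cv); (10,5,cv)
spo result:
nodes: 0:V, 1:V, 3:V, 4:V, 5:V, 6:V, 7:V, 8:T, 11:T, 12:V, 13:V, 14:V, 15:T, 16:T, 17:T, 18:T
edges: (8,3,cv); (8,5,cv); (8,6,cv); (11,0,cv); (11,3,cvk); (11,4,cv); (11,7,cv); (15,3,cv); (15,12,cv); (15,14,cv); (16,4,cv); (16,12,cv); (16,13,cv); (17,5,cv); (17,13,cv); (17,14,cv); (18,12,cv); (18,13,cv); (18,14,cv)


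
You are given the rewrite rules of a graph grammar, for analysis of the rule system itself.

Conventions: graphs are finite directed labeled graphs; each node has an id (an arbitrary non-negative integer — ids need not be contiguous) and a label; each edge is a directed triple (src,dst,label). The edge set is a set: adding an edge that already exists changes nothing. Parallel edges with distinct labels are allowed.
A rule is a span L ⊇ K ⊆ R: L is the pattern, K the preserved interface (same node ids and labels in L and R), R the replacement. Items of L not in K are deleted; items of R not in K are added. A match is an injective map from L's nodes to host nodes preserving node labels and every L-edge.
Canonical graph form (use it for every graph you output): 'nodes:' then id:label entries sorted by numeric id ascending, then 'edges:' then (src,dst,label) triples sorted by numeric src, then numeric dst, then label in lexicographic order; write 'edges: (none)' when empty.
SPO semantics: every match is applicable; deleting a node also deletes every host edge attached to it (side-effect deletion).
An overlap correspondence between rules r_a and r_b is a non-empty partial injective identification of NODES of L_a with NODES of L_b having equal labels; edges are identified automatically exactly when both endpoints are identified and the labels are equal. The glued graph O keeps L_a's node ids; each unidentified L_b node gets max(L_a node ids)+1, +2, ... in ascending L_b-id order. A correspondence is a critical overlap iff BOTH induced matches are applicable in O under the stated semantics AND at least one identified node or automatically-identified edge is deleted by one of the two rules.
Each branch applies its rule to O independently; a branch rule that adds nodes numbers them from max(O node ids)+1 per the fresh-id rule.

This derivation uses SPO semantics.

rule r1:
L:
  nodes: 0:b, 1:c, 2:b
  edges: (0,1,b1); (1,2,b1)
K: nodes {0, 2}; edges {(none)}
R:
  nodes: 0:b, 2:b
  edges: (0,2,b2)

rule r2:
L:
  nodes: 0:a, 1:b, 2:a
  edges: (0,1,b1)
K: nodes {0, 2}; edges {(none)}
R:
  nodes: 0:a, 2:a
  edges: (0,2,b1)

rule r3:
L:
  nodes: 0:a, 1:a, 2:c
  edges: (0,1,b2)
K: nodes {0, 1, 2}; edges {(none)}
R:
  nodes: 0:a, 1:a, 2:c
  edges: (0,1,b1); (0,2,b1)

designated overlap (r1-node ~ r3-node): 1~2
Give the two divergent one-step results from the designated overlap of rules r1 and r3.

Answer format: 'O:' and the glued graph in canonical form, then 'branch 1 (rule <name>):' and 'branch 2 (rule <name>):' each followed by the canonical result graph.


O:
nodes: 0:b, 1:c, 2:b, 3:a, 4:a
edges: (0,1,b1); (1,2,b1); (3,4,b2)
branch 1 (rule r1):
nodes: 0:b, 2:b, 3:a, 4:a
edges: (0,2,b2); (3,4,b2)
branch 2 (rule r3):
nodes: 0:b, 1:c, 2:b, 3:a, 4:a
edges: (0,1,b1); (1,2,b1); (3,1,b1); (3,4,b1)


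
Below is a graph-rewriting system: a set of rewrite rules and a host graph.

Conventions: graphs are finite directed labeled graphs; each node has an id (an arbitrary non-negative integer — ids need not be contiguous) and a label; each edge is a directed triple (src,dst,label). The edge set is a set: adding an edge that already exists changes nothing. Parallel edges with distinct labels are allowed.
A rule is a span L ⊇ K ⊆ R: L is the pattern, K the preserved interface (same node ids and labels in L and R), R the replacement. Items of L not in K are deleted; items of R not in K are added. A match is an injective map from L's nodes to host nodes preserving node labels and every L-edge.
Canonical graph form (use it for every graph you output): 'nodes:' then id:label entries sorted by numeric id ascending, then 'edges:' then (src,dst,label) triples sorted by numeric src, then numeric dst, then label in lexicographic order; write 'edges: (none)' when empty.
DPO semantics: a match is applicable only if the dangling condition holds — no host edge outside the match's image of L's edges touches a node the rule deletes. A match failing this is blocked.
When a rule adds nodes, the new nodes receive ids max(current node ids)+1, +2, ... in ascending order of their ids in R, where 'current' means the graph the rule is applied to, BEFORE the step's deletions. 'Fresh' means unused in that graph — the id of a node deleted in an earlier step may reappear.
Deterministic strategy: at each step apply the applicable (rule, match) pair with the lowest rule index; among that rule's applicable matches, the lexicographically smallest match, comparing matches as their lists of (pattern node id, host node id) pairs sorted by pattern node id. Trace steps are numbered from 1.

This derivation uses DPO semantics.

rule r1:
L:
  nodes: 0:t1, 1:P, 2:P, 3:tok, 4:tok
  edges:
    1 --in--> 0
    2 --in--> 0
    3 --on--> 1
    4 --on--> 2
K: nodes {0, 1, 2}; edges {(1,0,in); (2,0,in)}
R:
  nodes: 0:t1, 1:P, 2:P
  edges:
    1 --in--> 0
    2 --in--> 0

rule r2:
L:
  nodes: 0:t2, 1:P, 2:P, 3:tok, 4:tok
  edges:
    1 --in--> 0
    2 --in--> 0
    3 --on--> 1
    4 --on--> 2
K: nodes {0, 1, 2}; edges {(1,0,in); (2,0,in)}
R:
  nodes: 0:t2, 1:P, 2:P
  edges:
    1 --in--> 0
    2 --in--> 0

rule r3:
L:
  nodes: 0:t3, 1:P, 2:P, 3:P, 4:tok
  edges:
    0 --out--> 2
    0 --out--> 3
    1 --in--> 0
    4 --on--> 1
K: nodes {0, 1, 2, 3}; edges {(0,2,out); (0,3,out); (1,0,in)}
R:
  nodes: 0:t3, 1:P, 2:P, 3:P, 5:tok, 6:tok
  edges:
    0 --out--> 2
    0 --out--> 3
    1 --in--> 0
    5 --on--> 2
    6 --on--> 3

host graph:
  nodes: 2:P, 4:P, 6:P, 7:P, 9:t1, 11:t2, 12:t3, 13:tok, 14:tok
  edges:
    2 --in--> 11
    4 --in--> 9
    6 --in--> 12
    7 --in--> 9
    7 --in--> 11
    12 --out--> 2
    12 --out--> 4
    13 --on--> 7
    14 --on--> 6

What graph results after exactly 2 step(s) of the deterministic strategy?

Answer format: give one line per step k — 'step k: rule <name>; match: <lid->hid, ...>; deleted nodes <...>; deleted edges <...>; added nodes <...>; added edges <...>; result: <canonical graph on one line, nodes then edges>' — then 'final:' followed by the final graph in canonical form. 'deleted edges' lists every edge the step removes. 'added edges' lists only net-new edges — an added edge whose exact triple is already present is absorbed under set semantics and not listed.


step 1: rule r3; match: 0->12, 1->6, 2->2, 3->4, 4->14; deleted nodes 14; deleted edges (14,6,on); added nodes 15, 16; added edges (15,2,on); (16,4,on); result: nodes: 2:P, 4:P, 6:P, 7:P, 9:t1, 11:t2, 12:t3, 13:tok, 15:tok, 16:tok edges: (2,11,in); (4,9,in); (6,12,in); (7,9,in); (7,11,in); (12,2,out); (12,4,out); (13,7,on); (15,2,on); (16,4,on)
step 2: rule r1; match: 0->9, 1->4, 2->7, 3->16, 4->13; deleted nodes 13, 16; deleted edges (13,7,on); (16,4,on); added nodes (none); added edges (none); result: nodes: 2:P, 4:P, 6:P, 7:P, 9:t1, 11:t2, 12:t3, 15:tok edges: (2,11,in); (4,9,in); (6,12,in); (7,9,in); (7,11,in); (12,2,out); (12,4,out); (15,2,on)
final:
nodes: 2:P, 4:P, 6:P, 7:P, 9:t1, 11:t2, 12:t3, 15:tok
edges: (2,11,in); (4,9,in); (6,12,in); (7,9,in); (7,11,in); (12,2,out); (12,4,out); (15,2,on)


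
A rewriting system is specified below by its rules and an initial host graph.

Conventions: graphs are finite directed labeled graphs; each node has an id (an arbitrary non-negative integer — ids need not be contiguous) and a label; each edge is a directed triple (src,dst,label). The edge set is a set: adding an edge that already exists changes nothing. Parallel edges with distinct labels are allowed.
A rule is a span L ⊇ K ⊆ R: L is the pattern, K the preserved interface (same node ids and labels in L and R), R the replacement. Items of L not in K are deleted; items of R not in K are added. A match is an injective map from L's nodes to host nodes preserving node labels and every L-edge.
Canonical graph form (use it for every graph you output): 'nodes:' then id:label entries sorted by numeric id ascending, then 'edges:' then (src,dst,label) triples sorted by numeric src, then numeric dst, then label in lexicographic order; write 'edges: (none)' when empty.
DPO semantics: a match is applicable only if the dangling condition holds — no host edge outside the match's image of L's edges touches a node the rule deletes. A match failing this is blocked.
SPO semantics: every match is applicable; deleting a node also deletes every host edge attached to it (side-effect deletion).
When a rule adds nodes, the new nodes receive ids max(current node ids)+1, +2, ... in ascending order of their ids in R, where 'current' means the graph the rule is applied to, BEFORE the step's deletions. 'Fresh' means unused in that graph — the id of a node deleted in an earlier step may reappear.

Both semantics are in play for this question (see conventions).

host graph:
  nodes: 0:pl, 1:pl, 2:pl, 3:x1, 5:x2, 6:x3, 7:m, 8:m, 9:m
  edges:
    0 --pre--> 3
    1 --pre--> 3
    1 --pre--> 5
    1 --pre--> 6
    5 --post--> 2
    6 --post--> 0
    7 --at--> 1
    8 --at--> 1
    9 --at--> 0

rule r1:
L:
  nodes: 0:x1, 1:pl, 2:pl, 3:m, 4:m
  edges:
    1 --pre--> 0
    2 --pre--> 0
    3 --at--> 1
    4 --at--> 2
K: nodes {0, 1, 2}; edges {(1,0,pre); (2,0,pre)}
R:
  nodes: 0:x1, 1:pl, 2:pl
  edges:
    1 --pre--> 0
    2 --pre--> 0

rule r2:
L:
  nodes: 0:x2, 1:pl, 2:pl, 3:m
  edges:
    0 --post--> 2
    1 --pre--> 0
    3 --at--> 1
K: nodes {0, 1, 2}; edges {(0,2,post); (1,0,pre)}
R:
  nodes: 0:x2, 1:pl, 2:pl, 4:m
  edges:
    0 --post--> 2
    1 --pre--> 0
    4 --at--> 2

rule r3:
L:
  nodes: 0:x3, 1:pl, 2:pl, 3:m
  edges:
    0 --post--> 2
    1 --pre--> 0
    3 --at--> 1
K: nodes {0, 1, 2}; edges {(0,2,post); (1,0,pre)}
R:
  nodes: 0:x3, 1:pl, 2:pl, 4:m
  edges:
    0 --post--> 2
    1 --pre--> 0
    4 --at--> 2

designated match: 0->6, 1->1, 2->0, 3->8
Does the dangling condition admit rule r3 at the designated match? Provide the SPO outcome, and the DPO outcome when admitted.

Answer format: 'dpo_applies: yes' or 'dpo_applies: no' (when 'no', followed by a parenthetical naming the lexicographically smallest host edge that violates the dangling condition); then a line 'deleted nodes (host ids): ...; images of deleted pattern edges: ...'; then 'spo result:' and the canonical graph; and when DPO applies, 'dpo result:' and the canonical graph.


dpo_applies: yes
deleted nodes (host ids): 8; images of deleted pattern edges: (8,1,at)
spo result:
nodes: 0:pl, 1:pl, 2:pl, 3:x1, 5:x2, 6:x3, 7:m, 9:m, 10:m
edges: (0,3,pre); (1,3,pre); (1,5,pre); (1,6,pre); (5,2,post); (6,0,post); (7,1,at); (9,0,at); (10,0,at)
dpo result:
nodes: 0:pl, 1:pl, 2:pl, 3:x1, 5:x2, 6:x3, 7:m, 9:m, 10:m
edges: (0,3,pre); (1,3,pre); (1,5,pre); (1,6,pre); (5,2,post); (6,0,post); (7,1,at); (9,0,at); (10,0,at)


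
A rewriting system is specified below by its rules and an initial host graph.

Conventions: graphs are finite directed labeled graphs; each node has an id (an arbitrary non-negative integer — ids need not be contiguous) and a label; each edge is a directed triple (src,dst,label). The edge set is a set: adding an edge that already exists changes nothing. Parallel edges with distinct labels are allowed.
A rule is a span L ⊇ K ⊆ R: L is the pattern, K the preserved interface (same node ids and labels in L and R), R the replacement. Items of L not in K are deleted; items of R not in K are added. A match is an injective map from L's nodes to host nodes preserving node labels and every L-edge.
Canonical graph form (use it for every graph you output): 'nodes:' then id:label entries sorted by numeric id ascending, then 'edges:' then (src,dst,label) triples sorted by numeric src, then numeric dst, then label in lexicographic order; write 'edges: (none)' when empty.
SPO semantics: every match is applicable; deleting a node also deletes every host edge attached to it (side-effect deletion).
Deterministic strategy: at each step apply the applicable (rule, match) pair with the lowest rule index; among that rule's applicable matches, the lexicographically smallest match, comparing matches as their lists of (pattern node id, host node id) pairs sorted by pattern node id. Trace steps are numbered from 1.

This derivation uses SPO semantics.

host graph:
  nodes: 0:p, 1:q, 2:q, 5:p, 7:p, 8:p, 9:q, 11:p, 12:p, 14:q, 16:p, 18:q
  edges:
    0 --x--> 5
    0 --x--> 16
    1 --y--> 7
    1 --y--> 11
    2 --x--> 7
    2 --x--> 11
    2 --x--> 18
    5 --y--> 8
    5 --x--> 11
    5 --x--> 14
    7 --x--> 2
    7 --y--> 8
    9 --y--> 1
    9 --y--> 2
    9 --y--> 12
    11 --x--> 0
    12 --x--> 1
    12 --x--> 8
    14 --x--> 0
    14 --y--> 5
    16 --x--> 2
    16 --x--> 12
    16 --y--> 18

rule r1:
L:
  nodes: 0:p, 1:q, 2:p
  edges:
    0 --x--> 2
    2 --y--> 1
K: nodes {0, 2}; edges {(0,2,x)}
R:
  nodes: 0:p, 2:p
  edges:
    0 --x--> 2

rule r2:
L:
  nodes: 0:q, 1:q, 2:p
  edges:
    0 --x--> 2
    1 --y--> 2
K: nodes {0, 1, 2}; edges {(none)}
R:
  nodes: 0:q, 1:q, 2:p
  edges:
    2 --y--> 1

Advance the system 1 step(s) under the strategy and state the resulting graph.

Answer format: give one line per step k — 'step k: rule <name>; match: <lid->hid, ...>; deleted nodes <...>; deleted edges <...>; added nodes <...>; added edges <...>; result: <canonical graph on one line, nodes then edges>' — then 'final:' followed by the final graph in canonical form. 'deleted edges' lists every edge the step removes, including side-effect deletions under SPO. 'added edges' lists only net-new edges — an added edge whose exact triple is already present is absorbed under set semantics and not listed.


step 1: rule r1; match: 0->0, 1->18, 2->16; deleted nodes 18; deleted edges (2,18,x); (16,18,y); added nodes (none); added edges (none); result: nodes: 0:p, 1:q, 2:q, 5:p, 7:p, 8:p, 9:q, 11:p, 12:p, 14:q, 16:p edges: (0,5,x); (0,16,x); (1,7,y); (1,11,y); (2,7,x); (2,11,x); (5,8,y); (5,11,x); (5,14,x); (7,2,x); (7,8,y); (9,1,y); (9,2,y); (9,12,y); (11,0,x); (12,1,x); (12,8,x); (14,0,x); (14,5,y); (16,2,x); (16,12,x)
final:
nodes: 0:p, 1:q, 2:q, 5:p, 7:p, 8:p, 9:q, 11:p, 12:p, 14:q, 16:p
edges: (0,5,x); (0,16,x); (1,7,y); (1,11,y); (2,7,x); (2,11,x); (5,8,y); (5,11,x); (5,14,x); (7,2,x); (7,8,y); (9,1,y); (9,2,y); (9,12,y); (11,0,x); (12,1,x); (12,8,x); (14,0,x); (14,5,y); (16,2,x); (16,12,x)


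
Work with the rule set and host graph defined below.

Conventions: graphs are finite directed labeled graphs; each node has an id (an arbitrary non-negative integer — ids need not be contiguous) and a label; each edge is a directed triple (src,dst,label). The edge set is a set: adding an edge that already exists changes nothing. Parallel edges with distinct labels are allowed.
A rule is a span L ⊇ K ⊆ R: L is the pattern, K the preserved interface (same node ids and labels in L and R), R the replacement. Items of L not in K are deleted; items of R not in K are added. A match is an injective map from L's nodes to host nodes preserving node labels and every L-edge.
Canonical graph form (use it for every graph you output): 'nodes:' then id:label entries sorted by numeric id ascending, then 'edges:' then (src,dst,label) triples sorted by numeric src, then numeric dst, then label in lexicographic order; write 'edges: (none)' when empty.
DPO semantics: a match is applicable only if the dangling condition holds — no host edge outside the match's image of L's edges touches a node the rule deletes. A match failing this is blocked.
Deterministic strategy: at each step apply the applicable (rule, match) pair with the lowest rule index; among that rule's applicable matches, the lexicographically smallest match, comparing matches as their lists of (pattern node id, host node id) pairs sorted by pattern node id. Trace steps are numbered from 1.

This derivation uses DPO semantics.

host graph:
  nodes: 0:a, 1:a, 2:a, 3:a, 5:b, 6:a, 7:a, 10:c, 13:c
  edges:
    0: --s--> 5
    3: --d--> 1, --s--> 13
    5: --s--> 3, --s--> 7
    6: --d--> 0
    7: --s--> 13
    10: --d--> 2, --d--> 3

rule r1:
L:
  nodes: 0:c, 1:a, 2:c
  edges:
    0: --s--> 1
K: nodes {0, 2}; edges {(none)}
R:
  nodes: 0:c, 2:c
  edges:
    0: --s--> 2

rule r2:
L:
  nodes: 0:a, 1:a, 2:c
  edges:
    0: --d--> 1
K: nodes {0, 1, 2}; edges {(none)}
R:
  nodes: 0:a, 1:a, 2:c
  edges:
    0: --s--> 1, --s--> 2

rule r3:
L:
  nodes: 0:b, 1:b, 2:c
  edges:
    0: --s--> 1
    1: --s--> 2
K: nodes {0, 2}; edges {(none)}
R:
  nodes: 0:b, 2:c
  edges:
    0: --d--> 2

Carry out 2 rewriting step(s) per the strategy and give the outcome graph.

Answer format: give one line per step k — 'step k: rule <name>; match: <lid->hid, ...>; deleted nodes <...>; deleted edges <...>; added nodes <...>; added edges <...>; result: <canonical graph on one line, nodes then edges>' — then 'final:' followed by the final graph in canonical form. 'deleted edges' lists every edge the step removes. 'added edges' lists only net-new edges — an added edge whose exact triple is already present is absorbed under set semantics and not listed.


step 1: rule r2; match: 0->3, 1->1, 2->10; deleted nodes (none); deleted edges (3,1,d); added nodes (none); added edges (3,1,s); (3,10,s); result: nodes: 0:a, 1:a, 2:a, 3:a, 5:b, 6:a, 7:a, 10:c, 13:c edges: (0,5,s); (3,1,s); (3,10,s); (3,13,s); (5,3,s); (5,7,s); (6,0,d); (7,13,s); (10,2,d); (10,3,d)
step 2: rule r2; match: 0->6, 1->0, 2->10; deleted nodes (none); deleted edges (6,0,d); added nodes (none); added edges (6,0,s); (6,10,s); result: nodes: 0:a, 1:a, 2:a, 3:a, 5:b, 6:a, 7:a, 10:c, 13:c edges: (0,5,s); (3,1,s); (3,10,s); (3,13,s); (5,3,s); (5,7,s); (6,0,s); (6,10,s); (7,13,s); (10,2,d); (10,3,d)
final:
nodes: 0:a, 1:a, 2:a, 3:a, 5:b, 6:a, 7:a, 10:c, 13:c
edges: (0,5,s); (3,1,s); (3,10,s); (3,13,s); (5,3,s); (5,7,s); (6,0,s); (6,10,s); (7,13,s); (10,2,d); (10,3,d)


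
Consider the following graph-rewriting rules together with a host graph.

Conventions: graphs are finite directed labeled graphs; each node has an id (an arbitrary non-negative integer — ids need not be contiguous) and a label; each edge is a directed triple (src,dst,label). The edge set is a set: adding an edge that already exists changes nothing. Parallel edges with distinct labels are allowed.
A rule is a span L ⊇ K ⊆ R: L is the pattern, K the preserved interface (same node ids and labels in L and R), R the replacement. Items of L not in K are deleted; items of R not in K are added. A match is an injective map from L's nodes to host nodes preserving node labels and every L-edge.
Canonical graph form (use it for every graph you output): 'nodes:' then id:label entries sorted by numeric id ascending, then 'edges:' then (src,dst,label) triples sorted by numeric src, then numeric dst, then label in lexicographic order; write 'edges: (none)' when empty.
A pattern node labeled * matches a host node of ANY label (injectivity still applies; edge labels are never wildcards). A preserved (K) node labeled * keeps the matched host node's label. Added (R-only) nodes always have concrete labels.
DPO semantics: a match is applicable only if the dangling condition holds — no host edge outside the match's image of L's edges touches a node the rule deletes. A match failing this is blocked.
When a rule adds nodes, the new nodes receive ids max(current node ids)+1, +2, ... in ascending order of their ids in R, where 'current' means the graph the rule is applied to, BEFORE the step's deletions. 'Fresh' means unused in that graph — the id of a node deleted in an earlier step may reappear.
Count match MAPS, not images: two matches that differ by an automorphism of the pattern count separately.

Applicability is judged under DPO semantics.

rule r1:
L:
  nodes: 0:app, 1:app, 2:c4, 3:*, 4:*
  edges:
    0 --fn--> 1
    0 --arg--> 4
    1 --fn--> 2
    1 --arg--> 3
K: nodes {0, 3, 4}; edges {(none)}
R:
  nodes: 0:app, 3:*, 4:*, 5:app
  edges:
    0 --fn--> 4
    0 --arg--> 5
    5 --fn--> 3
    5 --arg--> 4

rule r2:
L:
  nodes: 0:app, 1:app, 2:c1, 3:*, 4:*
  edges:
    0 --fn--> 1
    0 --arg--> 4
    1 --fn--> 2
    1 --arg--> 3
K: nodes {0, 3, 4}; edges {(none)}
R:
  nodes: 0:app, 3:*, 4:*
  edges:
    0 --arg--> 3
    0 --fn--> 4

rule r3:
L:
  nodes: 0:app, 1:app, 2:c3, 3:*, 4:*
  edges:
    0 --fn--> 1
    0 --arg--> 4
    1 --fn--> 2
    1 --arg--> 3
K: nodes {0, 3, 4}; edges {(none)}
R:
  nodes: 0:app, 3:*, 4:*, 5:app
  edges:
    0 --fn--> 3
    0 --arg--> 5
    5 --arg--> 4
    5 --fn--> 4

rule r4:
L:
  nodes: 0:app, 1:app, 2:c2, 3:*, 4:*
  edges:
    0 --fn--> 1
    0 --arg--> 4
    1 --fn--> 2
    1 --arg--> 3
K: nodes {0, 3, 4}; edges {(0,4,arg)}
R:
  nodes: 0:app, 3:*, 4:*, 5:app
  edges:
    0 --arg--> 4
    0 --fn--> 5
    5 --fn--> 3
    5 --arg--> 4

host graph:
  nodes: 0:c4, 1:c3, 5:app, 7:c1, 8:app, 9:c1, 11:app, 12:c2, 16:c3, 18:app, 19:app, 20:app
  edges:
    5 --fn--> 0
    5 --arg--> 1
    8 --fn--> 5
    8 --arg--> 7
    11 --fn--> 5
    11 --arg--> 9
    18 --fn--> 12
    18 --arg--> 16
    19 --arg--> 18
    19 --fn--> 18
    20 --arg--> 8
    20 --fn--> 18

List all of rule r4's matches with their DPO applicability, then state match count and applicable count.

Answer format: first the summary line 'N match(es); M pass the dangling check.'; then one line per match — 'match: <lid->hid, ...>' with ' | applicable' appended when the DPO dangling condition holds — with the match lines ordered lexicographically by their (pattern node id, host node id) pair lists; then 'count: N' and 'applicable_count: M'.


1 match(es); 0 pass the dangling check.
match: 0->20, 1->18, 2->12, 3->16, 4->8
count: 1
applicable_count: 0


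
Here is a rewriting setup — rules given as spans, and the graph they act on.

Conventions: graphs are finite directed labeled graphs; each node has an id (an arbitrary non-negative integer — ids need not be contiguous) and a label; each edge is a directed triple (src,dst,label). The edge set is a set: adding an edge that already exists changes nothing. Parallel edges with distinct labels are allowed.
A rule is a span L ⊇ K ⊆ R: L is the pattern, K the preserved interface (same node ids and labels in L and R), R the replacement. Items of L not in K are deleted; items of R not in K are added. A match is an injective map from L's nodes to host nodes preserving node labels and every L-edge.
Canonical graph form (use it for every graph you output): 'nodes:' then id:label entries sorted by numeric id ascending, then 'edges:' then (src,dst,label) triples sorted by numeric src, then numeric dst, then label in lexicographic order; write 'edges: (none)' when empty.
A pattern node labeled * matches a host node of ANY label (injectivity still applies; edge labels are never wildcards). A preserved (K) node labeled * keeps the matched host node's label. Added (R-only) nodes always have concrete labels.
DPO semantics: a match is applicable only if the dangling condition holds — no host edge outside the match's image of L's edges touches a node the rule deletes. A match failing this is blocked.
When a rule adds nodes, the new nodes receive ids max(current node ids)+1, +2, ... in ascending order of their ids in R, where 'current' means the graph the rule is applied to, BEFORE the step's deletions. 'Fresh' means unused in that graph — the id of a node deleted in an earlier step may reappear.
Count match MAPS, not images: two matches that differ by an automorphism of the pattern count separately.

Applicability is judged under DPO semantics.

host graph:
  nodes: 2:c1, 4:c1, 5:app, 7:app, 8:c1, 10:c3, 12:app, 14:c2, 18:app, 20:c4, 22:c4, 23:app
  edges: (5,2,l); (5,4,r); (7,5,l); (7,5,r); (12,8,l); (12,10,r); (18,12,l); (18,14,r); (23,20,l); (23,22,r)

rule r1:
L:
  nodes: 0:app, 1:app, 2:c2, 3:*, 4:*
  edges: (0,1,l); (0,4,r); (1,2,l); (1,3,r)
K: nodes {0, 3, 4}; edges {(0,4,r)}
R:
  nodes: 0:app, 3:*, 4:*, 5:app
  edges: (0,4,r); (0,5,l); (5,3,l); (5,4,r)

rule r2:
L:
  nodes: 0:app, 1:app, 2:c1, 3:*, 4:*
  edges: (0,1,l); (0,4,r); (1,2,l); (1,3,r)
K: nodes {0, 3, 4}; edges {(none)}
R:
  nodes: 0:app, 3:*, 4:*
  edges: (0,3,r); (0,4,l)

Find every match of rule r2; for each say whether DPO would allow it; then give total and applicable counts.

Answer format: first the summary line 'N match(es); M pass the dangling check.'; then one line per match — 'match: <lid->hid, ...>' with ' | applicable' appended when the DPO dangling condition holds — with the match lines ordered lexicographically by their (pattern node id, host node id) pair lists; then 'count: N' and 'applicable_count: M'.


1 match(es); 1 pass the dangling check.
match: 0->18, 1->12, 2->8, 3->10, 4->14 | applicable
count: 1
applicable_count: 1
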